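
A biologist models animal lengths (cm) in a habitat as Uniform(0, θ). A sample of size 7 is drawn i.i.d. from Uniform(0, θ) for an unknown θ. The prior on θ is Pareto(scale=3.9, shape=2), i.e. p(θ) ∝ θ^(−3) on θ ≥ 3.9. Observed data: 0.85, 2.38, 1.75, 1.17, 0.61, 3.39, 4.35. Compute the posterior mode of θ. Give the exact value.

θ̂_MAP = 4.35

The Uniform(0, θ) likelihood is θ^(−n) for θ ≥ max(xᵢ), zero otherwise. Here max(xᵢ) = 4.35.
Posterior ∝ θ^(−3) · θ^(−7) = θ^(−10) on θ ≥ max(3.9, 4.35) = 4.35.
This density is strictly decreasing in θ, so the posterior mode lies at the lower boundary of the support.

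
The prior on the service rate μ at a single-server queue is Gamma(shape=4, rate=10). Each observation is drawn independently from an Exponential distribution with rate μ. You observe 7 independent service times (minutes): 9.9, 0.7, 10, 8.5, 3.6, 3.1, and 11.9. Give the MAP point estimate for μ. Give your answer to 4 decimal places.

μ̂_MAP = 0.1733

The Exponential(rate=μ) likelihood is ∝ μ^n e^(−μΣtᵢ). Here n = 7 and Σtᵢ = 9.9 + 0.7 + 10 + 8.5 + 3.6 + 3.1 + 11.9 = 47.7.
Posterior ∝ μ^3e^(−10μ) · μ^7e^(−47.7μ) = μ^10e^(−57.7μ), i.e. Gamma(11, 57.7).
Mode = (a−1)/b = 10/57.7 ≈ 0.1733.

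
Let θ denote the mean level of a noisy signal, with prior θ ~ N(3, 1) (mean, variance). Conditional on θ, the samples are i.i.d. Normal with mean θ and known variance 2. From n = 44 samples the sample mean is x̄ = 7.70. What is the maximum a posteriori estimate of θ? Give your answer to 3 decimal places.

θ̂_MAP = 7.496

n = 44, x̄ = 7.70.
For a Normal prior and Normal likelihood with known variance, the posterior is Normal; its mode equals its mean, the precision-weighted average.
Prior precision 1/σ₀² = 1/1 = 1; data precision n/σ² = 44/2 = 22.
θ̂ = (1·3 + 22·7.7) / (1 + 22) = 172.4/23 = 862/115 ≈ 7.496.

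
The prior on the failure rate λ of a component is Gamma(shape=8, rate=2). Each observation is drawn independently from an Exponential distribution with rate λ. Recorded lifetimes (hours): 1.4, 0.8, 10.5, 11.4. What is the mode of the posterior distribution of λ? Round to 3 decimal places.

The Exponential(rate=λ) likelihood is ∝ λ^n e^(−λΣtᵢ). Here n = 4 and Σtᵢ = 1.4 + 0.8 + 10.5 + 11.4 = 24.1.
Posterior ∝ λ^7e^(−2λ) · λ^4e^(−24.1λ) = λ^11e^(−26.1λ), i.e. Gamma(12, 26.1).
Mode = (a−1)/b = 11/26.1 ≈ 0.421.

λ̂_MAP = 0.421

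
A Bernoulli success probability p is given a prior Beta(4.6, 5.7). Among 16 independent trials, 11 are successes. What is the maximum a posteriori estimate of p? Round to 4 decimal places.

Prior: Beta(4.6, 5.7).
Data: 11 successes in 16 trials. The binomial likelihood contributes p^11(1−p)^5, so the posterior is Beta(4.6+11, 5.7+5) = Beta(15.6, 10.7).
For Beta(a, b) with a, b > 1 the mode is (a−1)/(a+b−2) = 14.6/24.3 ≈ 0.6008.

p̂_MAP = 0.6008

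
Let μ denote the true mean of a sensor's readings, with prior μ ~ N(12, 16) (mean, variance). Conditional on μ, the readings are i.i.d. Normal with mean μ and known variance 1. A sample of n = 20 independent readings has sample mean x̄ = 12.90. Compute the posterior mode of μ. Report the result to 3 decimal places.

n = 20, x̄ = 12.90.
For a Normal prior and Normal likelihood with known variance, the posterior is Normal; its mode equals its mean, the precision-weighted average.
Prior precision 1/σ₀² = 1/16 = 0.0625; data precision n/σ² = 20/1 = 20.
μ̂ = (0.0625·12 + 20·12.9) / (0.0625 + 20) = 258.75/20.0625 = 1380/107 ≈ 12.897.

μ̂_MAP = 12.897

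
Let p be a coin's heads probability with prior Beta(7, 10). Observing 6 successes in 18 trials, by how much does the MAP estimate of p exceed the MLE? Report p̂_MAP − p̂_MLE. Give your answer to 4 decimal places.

Posterior is Beta(13, 22); MAP = (13−1)/(35−2) = 12/33 ≈ 0.36364.
MLE ignores the prior: p̂_MLE = k/n = 6/18 ≈ 0.33333.
Difference = 12/33 − 6/18 = 1/33 ≈ 0.0303.

MAP − MLE = 0.0303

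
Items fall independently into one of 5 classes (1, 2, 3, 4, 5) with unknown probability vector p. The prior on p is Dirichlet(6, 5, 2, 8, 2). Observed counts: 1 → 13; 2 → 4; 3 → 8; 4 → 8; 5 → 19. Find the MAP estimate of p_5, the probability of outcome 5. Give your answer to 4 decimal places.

The posterior is Dirichlet(αᵢ + nᵢ) = Dirichlet(19, 9, 10, 16, 21).
For a Dirichlet(a₁,…,a_K) with all aᵢ > 1, the mode has j-th component (aⱼ − 1)/(Σaᵢ − K).
Here Σaᵢ = 75 and K = 5, so p_5 = (21 − 1)/(75 − 5) = 20/70 ≈ 0.2857.

MAP estimate: 0.2857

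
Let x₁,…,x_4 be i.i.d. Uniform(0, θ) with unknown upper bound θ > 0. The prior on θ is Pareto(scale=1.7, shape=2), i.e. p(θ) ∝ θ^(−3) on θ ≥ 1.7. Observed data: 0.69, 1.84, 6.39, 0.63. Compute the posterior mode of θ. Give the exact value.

θ̂_MAP = 6.39

The Uniform(0, θ) likelihood is θ^(−n) for θ ≥ max(xᵢ), zero otherwise. Here max(xᵢ) = 6.39.
Posterior ∝ θ^(−3) · θ^(−4) = θ^(−7) on θ ≥ max(1.7, 6.39) = 6.39.
This density is strictly decreasing in θ, so the posterior mode lies at the lower boundary of the support.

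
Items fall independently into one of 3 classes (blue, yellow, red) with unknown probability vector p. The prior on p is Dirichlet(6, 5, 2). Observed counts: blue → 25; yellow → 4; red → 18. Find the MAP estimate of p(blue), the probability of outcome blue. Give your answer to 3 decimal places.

The posterior is Dirichlet(αᵢ + nᵢ) = Dirichlet(31, 9, 20).
For a Dirichlet(a₁,…,a_K) with all aᵢ > 1, the mode has j-th component (aⱼ − 1)/(Σaᵢ − K).
Here Σaᵢ = 60 and K = 3, so p(blue) = (31 − 1)/(60 − 3) = 30/57 ≈ 0.526.

MAP estimate of p(blue) = 0.526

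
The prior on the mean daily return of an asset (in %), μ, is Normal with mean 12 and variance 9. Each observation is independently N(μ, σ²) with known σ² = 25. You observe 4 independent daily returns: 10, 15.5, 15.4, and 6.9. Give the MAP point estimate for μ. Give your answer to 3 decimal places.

n = 4; x̄ = (10 + 15.5 + 15.4 + 6.9)/4 = 47.8/4 = 11.95.
For a Normal prior and Normal likelihood with known variance, the posterior is Normal; its mode equals its mean, the precision-weighted average.
Prior precision 1/σ₀² = 1/9; data precision n/σ² = 4/25 = 0.16.
μ̂ = ((1/9)·12 + 0.16·11.95) / (1/9 + 0.16) = (1217/375)/(61/225) = 3651/305 ≈ 11.970.

μ̂_MAP = 11.970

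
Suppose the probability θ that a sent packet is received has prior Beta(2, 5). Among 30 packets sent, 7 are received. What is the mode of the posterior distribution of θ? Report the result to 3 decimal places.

θ̂_MAP = 0.229

Prior: Beta(2, 5).
Data: 7 successes in 30 trials. The binomial likelihood contributes θ^7(1−θ)^23, so the posterior is Beta(2+7, 5+23) = Beta(9, 28).
For Beta(a, b) with a, b > 1 the mode is (a−1)/(a+b−2) = 8/35 ≈ 0.229.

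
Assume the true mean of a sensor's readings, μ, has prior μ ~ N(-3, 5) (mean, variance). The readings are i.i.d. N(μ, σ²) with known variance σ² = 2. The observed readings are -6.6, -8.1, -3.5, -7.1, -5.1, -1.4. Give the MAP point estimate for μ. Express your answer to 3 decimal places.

n = 6; x̄ = ((-6.6) + (-8.1) + (-3.5) + (-7.1) + (-5.1) + (-1.4))/6 = -31.8/6 = -5.3.
For a Normal prior and Normal likelihood with known variance, the posterior is Normal; its mode equals its mean, the precision-weighted average.
Prior precision 1/σ₀² = 1/5 = 0.2; data precision n/σ² = 6/2 = 3.
μ̂ = (0.2·(-3) + 3·(-5.3)) / (0.2 + 3) = (-16.5)/3.2 = -5.15625 ≈ -5.156.

μ̂_MAP = -5.156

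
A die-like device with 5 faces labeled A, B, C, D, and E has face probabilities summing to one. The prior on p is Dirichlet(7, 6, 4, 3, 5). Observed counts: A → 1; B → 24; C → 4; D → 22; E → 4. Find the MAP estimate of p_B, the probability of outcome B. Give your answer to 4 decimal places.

The posterior is Dirichlet(αᵢ + nᵢ) = Dirichlet(8, 30, 8, 25, 9).
For a Dirichlet(a₁,…,a_K) with all aᵢ > 1, the mode has j-th component (aⱼ − 1)/(Σaᵢ − K).
Here Σaᵢ = 80 and K = 5, so p_B = (30 − 1)/(80 − 5) = 29/75 ≈ 0.3867.

MAP estimate of p_B = 0.3867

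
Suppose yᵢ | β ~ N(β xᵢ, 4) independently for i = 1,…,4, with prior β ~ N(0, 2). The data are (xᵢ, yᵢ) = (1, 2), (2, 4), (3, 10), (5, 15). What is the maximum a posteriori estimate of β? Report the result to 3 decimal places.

β̂_MAP = 2.805

log p(β | y) = −Σ(yᵢ − βxᵢ)²/(2·4) − β²/(2·2) + const.
Setting the derivative to zero: Σxᵢ(yᵢ − βxᵢ)/4 − β/2 = 0, so β = Σxᵢyᵢ / (Σxᵢ² + σ²/τ²).
Σxᵢyᵢ = 1·2 + 2·4 + 3·10 + 5·15 = 115; Σxᵢ² = 39; σ²/τ² = 2.
β̂_MAP = 115 / (39 + 2) = 115/41 ≈ 2.805.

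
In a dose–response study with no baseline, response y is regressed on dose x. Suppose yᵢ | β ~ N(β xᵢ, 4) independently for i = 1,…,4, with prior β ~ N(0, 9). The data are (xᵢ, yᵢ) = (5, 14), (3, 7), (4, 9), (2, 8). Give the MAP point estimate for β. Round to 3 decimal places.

β̂_MAP = 2.627

log p(β | y) = −Σ(yᵢ − βxᵢ)²/(2·4) − β²/(2·9) + const.
Setting the derivative to zero: Σxᵢ(yᵢ − βxᵢ)/4 − β/9 = 0, so β = Σxᵢyᵢ / (Σxᵢ² + σ²/τ²).
Σxᵢyᵢ = 5·14 + 3·7 + 4·9 + 2·8 = 143; Σxᵢ² = 54; σ²/τ² = 4/9.
β̂_MAP = 143 / (54 + 4/9) = 143/(490/9) = 1287/490 ≈ 2.627.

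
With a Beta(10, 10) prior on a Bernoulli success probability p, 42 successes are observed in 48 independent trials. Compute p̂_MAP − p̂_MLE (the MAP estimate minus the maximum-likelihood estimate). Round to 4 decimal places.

Posterior is Beta(52, 16); MAP = (52−1)/(68−2) = 51/66 ≈ 0.77273.
MLE ignores the prior: p̂_MLE = k/n = 42/48 ≈ 0.87500.
Difference = 51/66 − 42/48 = -9/88 ≈ -0.1023.

MAP − MLE = -0.1023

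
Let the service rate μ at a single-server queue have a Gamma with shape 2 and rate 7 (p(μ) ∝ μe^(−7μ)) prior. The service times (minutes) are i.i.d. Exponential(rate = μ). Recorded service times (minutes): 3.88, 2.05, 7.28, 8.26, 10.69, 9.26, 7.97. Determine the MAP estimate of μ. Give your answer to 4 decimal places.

μ̂_MAP = 0.1419

The Exponential(rate=μ) likelihood is ∝ μ^n e^(−μΣtᵢ). Here n = 7 and Σtᵢ = 3.88 + 2.05 + 7.28 + 8.26 + 10.69 + 9.26 + 7.97 = 49.39.
Posterior ∝ μe^(−7μ) · μ^7e^(−49.39μ) = μ^8e^(−56.39μ), i.e. Gamma(9, 56.39).
Mode = (a−1)/b = 8/56.39 ≈ 0.1419.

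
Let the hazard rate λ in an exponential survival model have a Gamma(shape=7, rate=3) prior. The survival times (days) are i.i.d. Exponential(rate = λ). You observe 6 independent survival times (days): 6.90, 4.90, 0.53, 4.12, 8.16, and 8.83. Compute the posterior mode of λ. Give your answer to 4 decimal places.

λ̂_MAP = 0.3293

The Exponential(rate=λ) likelihood is ∝ λ^n e^(−λΣtᵢ). Here n = 6 and Σtᵢ = 6.90 + 4.90 + 0.53 + 4.12 + 8.16 + 8.83 = 33.44.
Posterior ∝ λ^6e^(−3λ) · λ^6e^(−33.44λ) = λ^12e^(−36.44λ), i.e. Gamma(13, 36.44).
Mode = (a−1)/b = 12/36.44 ≈ 0.3293.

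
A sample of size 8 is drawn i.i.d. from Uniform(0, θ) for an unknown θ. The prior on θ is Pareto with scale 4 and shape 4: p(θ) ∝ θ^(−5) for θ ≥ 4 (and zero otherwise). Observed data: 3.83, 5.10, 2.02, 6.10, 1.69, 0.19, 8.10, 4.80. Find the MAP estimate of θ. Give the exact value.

θ̂_MAP = 8.10

The Uniform(0, θ) likelihood is θ^(−n) for θ ≥ max(xᵢ), zero otherwise. Here max(xᵢ) = 8.10.
Posterior ∝ θ^(−5) · θ^(−8) = θ^(−13) on θ ≥ max(4, 8.10) = 8.10.
This density is strictly decreasing in θ, so the posterior mode lies at the lower boundary of the support.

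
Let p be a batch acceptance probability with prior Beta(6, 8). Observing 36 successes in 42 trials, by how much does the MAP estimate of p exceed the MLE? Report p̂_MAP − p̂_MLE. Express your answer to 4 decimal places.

MAP − MLE = -0.0979

Posterior is Beta(42, 14); MAP = (42−1)/(56−2) = 41/54 ≈ 0.75926.
MLE ignores the prior: p̂_MLE = k/n = 36/42 ≈ 0.85714.
Difference = 41/54 − 36/42 = -37/378 ≈ -0.0979.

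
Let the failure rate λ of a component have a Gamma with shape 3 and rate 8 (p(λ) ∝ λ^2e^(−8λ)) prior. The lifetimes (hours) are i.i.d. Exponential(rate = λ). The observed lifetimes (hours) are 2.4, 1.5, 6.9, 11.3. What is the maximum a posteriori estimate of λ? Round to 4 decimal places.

The Exponential(rate=λ) likelihood is ∝ λ^n e^(−λΣtᵢ). Here n = 4 and Σtᵢ = 2.4 + 1.5 + 6.9 + 11.3 = 22.1.
Posterior ∝ λ^2e^(−8λ) · λ^4e^(−22.1λ) = λ^6e^(−30.1λ), i.e. Gamma(7, 30.1).
Mode = (a−1)/b = 6/30.1 ≈ 0.1993.

λ̂_MAP = 0.1993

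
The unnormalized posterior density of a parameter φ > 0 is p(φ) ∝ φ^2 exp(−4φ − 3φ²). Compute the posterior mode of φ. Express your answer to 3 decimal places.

ℓ'(φ) = 2/φ − 4 − 6φ. Setting this to zero and multiplying by φ: 6φ² + 4φ − 2 = 0.
φ = (−4 + √(4² + 4·6·2)) / (2·6) = (−4 + √64) / 12 = (−4 + 8)/12 = 1/3.
ℓ''(φ) = −2/φ² − 6 < 0, confirming a maximum.

φ̂_MAP = 0.333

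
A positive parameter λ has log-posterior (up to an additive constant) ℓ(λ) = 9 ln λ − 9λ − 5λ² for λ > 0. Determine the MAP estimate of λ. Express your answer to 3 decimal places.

ℓ'(λ) = 9/λ − 9 − 10λ. Setting this to zero and multiplying by λ: 10λ² + 9λ − 9 = 0.
λ = (−9 + √(9² + 4·10·9)) / (2·10) = (−9 + √441) / 20 = (−9 + 21)/20 = 3/5.
ℓ''(λ) = −9/λ² − 10 < 0, confirming a maximum.

λ̂_MAP = 0.600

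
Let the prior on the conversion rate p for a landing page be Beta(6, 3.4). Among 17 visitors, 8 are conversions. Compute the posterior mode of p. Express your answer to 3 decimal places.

Prior: Beta(6, 3.4).
Data: 8 successes in 17 trials. The binomial likelihood contributes p^8(1−p)^9, so the posterior is Beta(6+8, 3.4+9) = Beta(14, 12.4).
For Beta(a, b) with a, b > 1 the mode is (a−1)/(a+b−2) = 13/24.4 ≈ 0.533.

p̂_MAP = 0.533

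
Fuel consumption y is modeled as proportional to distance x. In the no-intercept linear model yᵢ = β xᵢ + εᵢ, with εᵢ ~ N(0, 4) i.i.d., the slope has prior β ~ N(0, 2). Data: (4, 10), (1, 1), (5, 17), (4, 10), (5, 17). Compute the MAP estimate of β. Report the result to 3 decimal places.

log p(β | y) = −Σ(yᵢ − βxᵢ)²/(2·4) − β²/(2·2) + const.
Setting the derivative to zero: Σxᵢ(yᵢ − βxᵢ)/4 − β/2 = 0, so β = Σxᵢyᵢ / (Σxᵢ² + σ²/τ²).
Σxᵢyᵢ = 4·10 + 1·1 + 5·17 + 4·10 + 5·17 = 251; Σxᵢ² = 83; σ²/τ² = 2.
β̂_MAP = 251 / (83 + 2) = 251/85 ≈ 2.953.

β̂_MAP = 2.953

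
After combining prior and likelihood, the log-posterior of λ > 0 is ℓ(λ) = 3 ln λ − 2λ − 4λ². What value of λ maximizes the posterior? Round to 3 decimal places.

λ̂_MAP = 0.500

ℓ'(λ) = 3/λ − 2 − 8λ. Setting this to zero and multiplying by λ: 8λ² + 2λ − 3 = 0.
λ = (−2 + √(2² + 4·8·3)) / (2·8) = (−2 + √100) / 16 = (−2 + 10)/16 = 1/2.
ℓ''(λ) = −3/λ² − 8 < 0, confirming a maximum.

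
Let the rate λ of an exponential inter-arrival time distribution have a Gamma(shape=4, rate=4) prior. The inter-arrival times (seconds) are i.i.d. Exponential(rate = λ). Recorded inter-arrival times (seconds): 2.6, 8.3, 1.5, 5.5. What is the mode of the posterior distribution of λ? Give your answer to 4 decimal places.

The Exponential(rate=λ) likelihood is ∝ λ^n e^(−λΣtᵢ). Here n = 4 and Σtᵢ = 2.6 + 8.3 + 1.5 + 5.5 = 17.9.
Posterior ∝ λ^3e^(−4λ) · λ^4e^(−17.9λ) = λ^7e^(−21.9λ), i.e. Gamma(8, 21.9).
Mode = (a−1)/b = 7/21.9 ≈ 0.3196.

λ̂_MAP = 0.3196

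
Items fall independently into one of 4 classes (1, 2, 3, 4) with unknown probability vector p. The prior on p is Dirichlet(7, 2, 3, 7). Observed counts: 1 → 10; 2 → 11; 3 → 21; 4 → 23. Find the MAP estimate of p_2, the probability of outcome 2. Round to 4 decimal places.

The posterior is Dirichlet(αᵢ + nᵢ) = Dirichlet(17, 13, 24, 30).
For a Dirichlet(a₁,…,a_K) with all aᵢ > 1, the mode has j-th component (aⱼ − 1)/(Σaᵢ − K).
Here Σaᵢ = 84 and K = 4, so p_2 = (13 − 1)/(84 − 4) = 12/80 ≈ 0.1500.

MAP estimate: 0.1500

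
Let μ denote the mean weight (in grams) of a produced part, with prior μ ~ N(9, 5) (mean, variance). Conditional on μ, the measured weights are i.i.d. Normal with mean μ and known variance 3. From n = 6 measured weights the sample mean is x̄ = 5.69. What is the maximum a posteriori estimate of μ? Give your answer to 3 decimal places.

n = 6, x̄ = 5.69.
For a Normal prior and Normal likelihood with known variance, the posterior is Normal; its mode equals its mean, the precision-weighted average.
Prior precision 1/σ₀² = 1/5 = 0.2; data precision n/σ² = 6/3 = 2.
μ̂ = (0.2·9 + 2·5.69) / (0.2 + 2) = 13.18/2.2 = 659/110 ≈ 5.991.

μ̂_MAP = 5.991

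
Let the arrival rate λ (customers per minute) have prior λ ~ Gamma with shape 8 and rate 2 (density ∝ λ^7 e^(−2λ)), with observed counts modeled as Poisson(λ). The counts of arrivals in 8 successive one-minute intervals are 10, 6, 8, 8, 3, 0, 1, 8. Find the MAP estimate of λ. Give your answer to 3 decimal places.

λ̂_MAP = 5.100

Σxᵢ = 10+6+8+8+3+0+1+8 = 44, with n = 8.
Posterior ∝ λ^7e^(−2λ) · λ^44e^(−8λ) = λ^51e^(−10λ), i.e. Gamma(shape=52, rate=10).
The mode of a Gamma(a, b) with a ≥ 1 (shape–rate) is (a−1)/b = 51/10 ≈ 5.100.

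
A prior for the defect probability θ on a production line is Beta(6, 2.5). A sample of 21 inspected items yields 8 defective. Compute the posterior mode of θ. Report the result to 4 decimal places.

θ̂_MAP = 0.4727

Prior: Beta(6, 2.5).
Data: 8 successes in 21 trials. The binomial likelihood contributes θ^8(1−θ)^13, so the posterior is Beta(6+8, 2.5+13) = Beta(14, 15.5).
For Beta(a, b) with a, b > 1 the mode is (a−1)/(a+b−2) = 13/27.5 ≈ 0.4727.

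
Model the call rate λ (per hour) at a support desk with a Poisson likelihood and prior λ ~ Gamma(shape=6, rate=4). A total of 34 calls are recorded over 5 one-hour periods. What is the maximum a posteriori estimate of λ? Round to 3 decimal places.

Σxᵢ = 34, n = 5.
Posterior ∝ λ^5e^(−4λ) · λ^34e^(−5λ) = λ^39e^(−9λ), i.e. Gamma(shape=40, rate=9).
The mode of a Gamma(a, b) with a ≥ 1 (shape–rate) is (a−1)/b = 39/9 ≈ 4.333.

λ̂_MAP = 4.333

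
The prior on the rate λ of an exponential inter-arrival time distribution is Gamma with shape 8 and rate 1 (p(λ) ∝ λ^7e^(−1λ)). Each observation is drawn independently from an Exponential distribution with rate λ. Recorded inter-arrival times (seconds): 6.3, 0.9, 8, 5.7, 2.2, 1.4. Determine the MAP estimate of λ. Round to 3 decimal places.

The Exponential(rate=λ) likelihood is ∝ λ^n e^(−λΣtᵢ). Here n = 6 and Σtᵢ = 6.3 + 0.9 + 8 + 5.7 + 2.2 + 1.4 = 24.5.
Posterior ∝ λ^7e^(−1λ) · λ^6e^(−24.5λ) = λ^13e^(−25.5λ), i.e. Gamma(14, 25.5).
Mode = (a−1)/b = 13/25.5 ≈ 0.510.

λ̂_MAP = 0.510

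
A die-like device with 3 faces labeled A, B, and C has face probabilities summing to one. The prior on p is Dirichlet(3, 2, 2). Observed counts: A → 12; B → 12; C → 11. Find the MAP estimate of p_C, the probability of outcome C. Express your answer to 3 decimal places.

MAP estimate of p_C = 0.308

The posterior is Dirichlet(αᵢ + nᵢ) = Dirichlet(15, 14, 13).
For a Dirichlet(a₁,…,a_K) with all aᵢ > 1, the mode has j-th component (aⱼ − 1)/(Σaᵢ − K).
Here Σaᵢ = 42 and K = 3, so p_C = (13 − 1)/(42 − 3) = 12/39 ≈ 0.308.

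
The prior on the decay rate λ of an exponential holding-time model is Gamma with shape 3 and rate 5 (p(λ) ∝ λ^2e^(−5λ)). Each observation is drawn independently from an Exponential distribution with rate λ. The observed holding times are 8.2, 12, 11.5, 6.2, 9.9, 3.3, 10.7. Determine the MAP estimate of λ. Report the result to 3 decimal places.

λ̂_MAP = 0.135

The Exponential(rate=λ) likelihood is ∝ λ^n e^(−λΣtᵢ). Here n = 7 and Σtᵢ = 8.2 + 12 + 11.5 + 6.2 + 9.9 + 3.3 + 10.7 = 61.8.
Posterior ∝ λ^2e^(−5λ) · λ^7e^(−61.8λ) = λ^9e^(−66.8λ), i.e. Gamma(10, 66.8).
Mode = (a−1)/b = 9/66.8 ≈ 0.135.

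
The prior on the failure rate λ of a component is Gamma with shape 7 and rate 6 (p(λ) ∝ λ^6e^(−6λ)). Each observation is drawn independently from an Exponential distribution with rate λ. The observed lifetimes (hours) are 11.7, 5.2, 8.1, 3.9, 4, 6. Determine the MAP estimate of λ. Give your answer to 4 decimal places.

λ̂_MAP = 0.2673

The Exponential(rate=λ) likelihood is ∝ λ^n e^(−λΣtᵢ). Here n = 6 and Σtᵢ = 11.7 + 5.2 + 8.1 + 3.9 + 4 + 6 = 38.9.
Posterior ∝ λ^6e^(−6λ) · λ^6e^(−38.9λ) = λ^12e^(−44.9λ), i.e. Gamma(13, 44.9).
Mode = (a−1)/b = 12/44.9 ≈ 0.2673.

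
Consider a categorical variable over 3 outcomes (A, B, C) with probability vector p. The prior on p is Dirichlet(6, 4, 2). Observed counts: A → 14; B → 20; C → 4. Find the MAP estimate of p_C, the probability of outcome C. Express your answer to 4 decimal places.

The posterior is Dirichlet(αᵢ + nᵢ) = Dirichlet(20, 24, 6).
For a Dirichlet(a₁,…,a_K) with all aᵢ > 1, the mode has j-th component (aⱼ − 1)/(Σaᵢ − K).
Here Σaᵢ = 50 and K = 3, so p_C = (6 − 1)/(50 − 3) = 5/47 ≈ 0.1064.

MAP estimate of p_C = 0.1064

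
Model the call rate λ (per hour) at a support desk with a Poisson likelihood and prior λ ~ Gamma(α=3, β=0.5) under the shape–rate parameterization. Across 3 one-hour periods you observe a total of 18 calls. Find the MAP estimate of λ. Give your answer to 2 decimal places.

Σxᵢ = 18, n = 3.
Posterior ∝ λ^2e^(−0.5λ) · λ^18e^(−3λ) = λ^20e^(−3.5λ), i.e. Gamma(shape=21, rate=3.5).
The mode of a Gamma(a, b) with a ≥ 1 (shape–rate) is (a−1)/b = 20/3.5 ≈ 5.71.

λ̂_MAP = 5.71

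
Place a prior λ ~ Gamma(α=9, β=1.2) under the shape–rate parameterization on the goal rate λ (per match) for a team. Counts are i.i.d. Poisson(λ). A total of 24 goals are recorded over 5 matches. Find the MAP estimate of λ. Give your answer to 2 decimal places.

Σxᵢ = 24, n = 5.
Posterior ∝ λ^8e^(−1.2λ) · λ^24e^(−5λ) = λ^32e^(−6.2λ), i.e. Gamma(shape=33, rate=6.2).
The mode of a Gamma(a, b) with a ≥ 1 (shape–rate) is (a−1)/b = 32/6.2 ≈ 5.16.

λ̂_MAP = 5.16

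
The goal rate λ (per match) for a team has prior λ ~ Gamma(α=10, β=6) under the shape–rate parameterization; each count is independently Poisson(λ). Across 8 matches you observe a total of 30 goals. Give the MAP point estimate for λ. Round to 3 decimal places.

Σxᵢ = 30, n = 8.
Posterior ∝ λ^9e^(−6λ) · λ^30e^(−8λ) = λ^39e^(−14λ), i.e. Gamma(shape=40, rate=14).
The mode of a Gamma(a, b) with a ≥ 1 (shape–rate) is (a−1)/b = 39/14 ≈ 2.786.

λ̂_MAP = 2.786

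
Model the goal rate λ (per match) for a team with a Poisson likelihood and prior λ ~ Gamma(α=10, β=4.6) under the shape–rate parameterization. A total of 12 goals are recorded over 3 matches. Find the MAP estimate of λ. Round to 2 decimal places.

Σxᵢ = 12, n = 3.
Posterior ∝ λ^9e^(−4.6λ) · λ^12e^(−3λ) = λ^21e^(−7.6λ), i.e. Gamma(shape=22, rate=7.6).
The mode of a Gamma(a, b) with a ≥ 1 (shape–rate) is (a−1)/b = 21/7.6 ≈ 2.76.

λ̂_MAP = 2.76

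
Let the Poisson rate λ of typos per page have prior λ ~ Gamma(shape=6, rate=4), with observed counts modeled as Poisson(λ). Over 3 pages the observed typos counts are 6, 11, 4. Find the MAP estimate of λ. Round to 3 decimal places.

λ̂_MAP = 3.714

Σxᵢ = 6+11+4 = 21, with n = 3.
Posterior ∝ λ^5e^(−4λ) · λ^21e^(−3λ) = λ^26e^(−7λ), i.e. Gamma(shape=27, rate=7).
The mode of a Gamma(a, b) with a ≥ 1 (shape–rate) is (a−1)/b = 26/7 ≈ 3.714.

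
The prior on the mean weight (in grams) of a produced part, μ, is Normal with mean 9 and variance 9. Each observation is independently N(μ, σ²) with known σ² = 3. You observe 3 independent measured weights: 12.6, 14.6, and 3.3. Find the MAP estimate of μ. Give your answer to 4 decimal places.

μ̂_MAP = 10.0500

n = 3; x̄ = (12.6 + 14.6 + 3.3)/3 = 30.5/3 = 61/6 ≈ 10.1667.
For a Normal prior and Normal likelihood with known variance, the posterior is Normal; its mode equals its mean, the precision-weighted average.
Prior precision 1/σ₀² = 1/9; data precision n/σ² = 3/3 = 1.
μ̂ = ((1/9)·9 + 1·(61/6)) / (1/9 + 1) = (67/6)/(10/9) = 10.0500.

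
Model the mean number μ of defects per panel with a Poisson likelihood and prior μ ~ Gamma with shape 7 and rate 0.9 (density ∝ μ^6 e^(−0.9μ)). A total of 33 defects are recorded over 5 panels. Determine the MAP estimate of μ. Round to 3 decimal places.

Σxᵢ = 33, n = 5.
Posterior ∝ μ^6e^(−0.9μ) · μ^33e^(−5μ) = μ^39e^(−5.9μ), i.e. Gamma(shape=40, rate=5.9).
The mode of a Gamma(a, b) with a ≥ 1 (shape–rate) is (a−1)/b = 39/5.9 ≈ 6.610.

μ̂_MAP = 6.610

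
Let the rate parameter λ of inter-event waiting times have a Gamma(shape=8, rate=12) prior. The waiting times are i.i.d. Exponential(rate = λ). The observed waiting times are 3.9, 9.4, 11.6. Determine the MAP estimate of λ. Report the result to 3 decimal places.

λ̂_MAP = 0.271

The Exponential(rate=λ) likelihood is ∝ λ^n e^(−λΣtᵢ). Here n = 3 and Σtᵢ = 3.9 + 9.4 + 11.6 = 24.9.
Posterior ∝ λ^7e^(−12λ) · λ^3e^(−24.9λ) = λ^10e^(−36.9λ), i.e. Gamma(11, 36.9).
Mode = (a−1)/b = 10/36.9 ≈ 0.271.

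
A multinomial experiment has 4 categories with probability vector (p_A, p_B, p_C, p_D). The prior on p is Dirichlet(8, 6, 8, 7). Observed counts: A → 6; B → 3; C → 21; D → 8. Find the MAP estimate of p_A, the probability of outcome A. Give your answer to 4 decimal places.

The posterior is Dirichlet(αᵢ + nᵢ) = Dirichlet(14, 9, 29, 15).
For a Dirichlet(a₁,…,a_K) with all aᵢ > 1, the mode has j-th component (aⱼ − 1)/(Σaᵢ − K).
Here Σaᵢ = 67 and K = 4, so p_A = (14 − 1)/(67 − 4) = 13/63 ≈ 0.2063.

MAP estimate of p_A = 0.2063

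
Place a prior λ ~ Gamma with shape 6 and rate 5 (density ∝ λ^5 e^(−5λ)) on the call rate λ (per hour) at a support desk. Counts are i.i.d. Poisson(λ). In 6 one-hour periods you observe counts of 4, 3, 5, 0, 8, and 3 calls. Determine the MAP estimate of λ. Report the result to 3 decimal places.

Σxᵢ = 4+3+5+0+8+3 = 23, with n = 6.
Posterior ∝ λ^5e^(−5λ) · λ^23e^(−6λ) = λ^28e^(−11λ), i.e. Gamma(shape=29, rate=11).
The mode of a Gamma(a, b) with a ≥ 1 (shape–rate) is (a−1)/b = 28/11 ≈ 2.545.

λ̂_MAP = 2.545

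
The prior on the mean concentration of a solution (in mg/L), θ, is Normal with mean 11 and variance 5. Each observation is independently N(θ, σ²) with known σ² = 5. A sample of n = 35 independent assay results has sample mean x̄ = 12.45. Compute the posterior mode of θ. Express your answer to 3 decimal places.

θ̂_MAP = 12.410

n = 35, x̄ = 12.45.
For a Normal prior and Normal likelihood with known variance, the posterior is Normal; its mode equals its mean, the precision-weighted average.
Prior precision 1/σ₀² = 1/5 = 0.2; data precision n/σ² = 35/5 = 7.
θ̂ = (0.2·11 + 7·12.45) / (0.2 + 7) = 89.35/7.2 = 1787/144 ≈ 12.410.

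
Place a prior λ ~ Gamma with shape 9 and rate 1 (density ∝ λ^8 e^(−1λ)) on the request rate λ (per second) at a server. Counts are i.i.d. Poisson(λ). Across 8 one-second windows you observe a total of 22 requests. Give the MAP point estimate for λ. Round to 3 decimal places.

Σxᵢ = 22, n = 8.
Posterior ∝ λ^8e^(−1λ) · λ^22e^(−8λ) = λ^30e^(−9λ), i.e. Gamma(shape=31, rate=9).
The mode of a Gamma(a, b) with a ≥ 1 (shape–rate) is (a−1)/b = 30/9 ≈ 3.333.

λ̂_MAP = 3.333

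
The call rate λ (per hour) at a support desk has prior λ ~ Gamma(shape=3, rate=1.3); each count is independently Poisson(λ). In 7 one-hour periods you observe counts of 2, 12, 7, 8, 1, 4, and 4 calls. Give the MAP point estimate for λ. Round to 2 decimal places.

Σxᵢ = 2+12+7+8+1+4+4 = 38, with n = 7.
Posterior ∝ λ^2e^(−1.3λ) · λ^38e^(−7λ) = λ^40e^(−8.3λ), i.e. Gamma(shape=41, rate=8.3).
The mode of a Gamma(a, b) with a ≥ 1 (shape–rate) is (a−1)/b = 40/8.3 ≈ 4.82.

λ̂_MAP = 4.82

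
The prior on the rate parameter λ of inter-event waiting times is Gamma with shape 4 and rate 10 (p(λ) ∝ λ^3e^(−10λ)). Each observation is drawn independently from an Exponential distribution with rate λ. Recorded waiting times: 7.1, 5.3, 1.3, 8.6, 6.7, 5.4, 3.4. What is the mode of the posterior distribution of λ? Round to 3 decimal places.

λ̂_MAP = 0.209

The Exponential(rate=λ) likelihood is ∝ λ^n e^(−λΣtᵢ). Here n = 7 and Σtᵢ = 7.1 + 5.3 + 1.3 + 8.6 + 6.7 + 5.4 + 3.4 = 37.8.
Posterior ∝ λ^3e^(−10λ) · λ^7e^(−37.8λ) = λ^10e^(−47.8λ), i.e. Gamma(11, 47.8).
Mode = (a−1)/b = 10/47.8 ≈ 0.209.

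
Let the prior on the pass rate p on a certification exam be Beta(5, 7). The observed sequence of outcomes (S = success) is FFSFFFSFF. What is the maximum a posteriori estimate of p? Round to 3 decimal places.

p̂_MAP = 0.316

Prior: Beta(5, 7).
Data: 2 successes in 9 trials (from the sequence). The binomial likelihood contributes p^2(1−p)^7, so the posterior is Beta(5+2, 7+7) = Beta(7, 14).
For Beta(a, b) with a, b > 1 the mode is (a−1)/(a+b−2) = 6/19 ≈ 0.316.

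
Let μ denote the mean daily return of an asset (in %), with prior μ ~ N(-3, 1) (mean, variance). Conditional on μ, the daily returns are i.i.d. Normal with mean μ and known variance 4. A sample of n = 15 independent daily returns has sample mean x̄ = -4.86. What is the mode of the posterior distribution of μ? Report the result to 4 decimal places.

n = 15, x̄ = -4.86.
For a Normal prior and Normal likelihood with known variance, the posterior is Normal; its mode equals its mean, the precision-weighted average.
Prior precision 1/σ₀² = 1/1 = 1; data precision n/σ² = 15/4 = 3.75.
μ̂ = (1·(-3) + 3.75·(-4.86)) / (1 + 3.75) = (-21.225)/4.75 = -849/190 ≈ -4.4684.

μ̂_MAP = -4.4684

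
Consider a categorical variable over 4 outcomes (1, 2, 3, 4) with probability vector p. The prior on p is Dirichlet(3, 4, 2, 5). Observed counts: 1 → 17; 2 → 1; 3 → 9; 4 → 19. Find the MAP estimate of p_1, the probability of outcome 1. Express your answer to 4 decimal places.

MAP estimate: 0.3393

The posterior is Dirichlet(αᵢ + nᵢ) = Dirichlet(20, 5, 11, 24).
For a Dirichlet(a₁,…,a_K) with all aᵢ > 1, the mode has j-th component (aⱼ − 1)/(Σaᵢ − K).
Here Σaᵢ = 60 and K = 4, so p_1 = (20 − 1)/(60 − 4) = 19/56 ≈ 0.3393.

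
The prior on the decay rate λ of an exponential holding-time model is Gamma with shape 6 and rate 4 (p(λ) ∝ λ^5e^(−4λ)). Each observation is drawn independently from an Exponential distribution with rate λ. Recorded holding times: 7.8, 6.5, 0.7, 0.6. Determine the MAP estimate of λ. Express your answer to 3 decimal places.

λ̂_MAP = 0.459

The Exponential(rate=λ) likelihood is ∝ λ^n e^(−λΣtᵢ). Here n = 4 and Σtᵢ = 7.8 + 6.5 + 0.7 + 0.6 = 15.6.
Posterior ∝ λ^5e^(−4λ) · λ^4e^(−15.6λ) = λ^9e^(−19.6λ), i.e. Gamma(10, 19.6).
Mode = (a−1)/b = 9/19.6 ≈ 0.459.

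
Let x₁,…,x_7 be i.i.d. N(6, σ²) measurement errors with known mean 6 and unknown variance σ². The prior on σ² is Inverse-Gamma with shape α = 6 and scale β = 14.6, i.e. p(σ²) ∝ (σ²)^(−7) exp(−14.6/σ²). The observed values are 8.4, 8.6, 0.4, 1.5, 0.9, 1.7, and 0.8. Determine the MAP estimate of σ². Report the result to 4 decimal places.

σ̂²_MAP = 7.8510

Sum of squared deviations about the known mean: SS = (8.4−6)² + (8.6−6)² + (0.4−6)² + (1.5−6)² + (0.9−6)² + (1.7−6)² + (0.8−6)² = 135.67.
The Normal likelihood contributes (σ²)^(−n/2) exp(−SS/(2σ²)), so the posterior is Inverse-Gamma(α + n/2, β + SS/2) = Inverse-Gamma(9.5, 82.435).
The mode of Inverse-Gamma(a, b) is b/(a+1) = 82.435/10.5 ≈ 7.8510.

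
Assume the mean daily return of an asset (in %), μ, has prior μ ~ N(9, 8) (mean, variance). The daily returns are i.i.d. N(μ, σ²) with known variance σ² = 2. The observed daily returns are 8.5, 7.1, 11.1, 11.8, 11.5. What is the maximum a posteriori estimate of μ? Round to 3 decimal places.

μ̂_MAP = 9.952

n = 5; x̄ = (8.5 + 7.1 + 11.1 + 11.8 + 11.5)/5 = 50/5 = 10.
For a Normal prior and Normal likelihood with known variance, the posterior is Normal; its mode equals its mean, the precision-weighted average.
Prior precision 1/σ₀² = 1/8 = 0.125; data precision n/σ² = 5/2 = 2.5.
μ̂ = (0.125·9 + 2.5·10) / (0.125 + 2.5) = 26.125/2.625 = 209/21 ≈ 9.952.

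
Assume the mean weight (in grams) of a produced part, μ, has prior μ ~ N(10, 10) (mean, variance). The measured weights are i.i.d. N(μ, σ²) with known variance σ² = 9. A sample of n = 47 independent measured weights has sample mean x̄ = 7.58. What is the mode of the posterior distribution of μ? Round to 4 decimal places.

μ̂_MAP = 7.6255

n = 47, x̄ = 7.58.
For a Normal prior and Normal likelihood with known variance, the posterior is Normal; its mode equals its mean, the precision-weighted average.
Prior precision 1/σ₀² = 1/10 = 0.1; data precision n/σ² = 47/9.
μ̂ = (0.1·10 + (47/9)·7.58) / (0.1 + 47/9) = (18263/450)/(479/90) = 18263/2395 ≈ 7.6255.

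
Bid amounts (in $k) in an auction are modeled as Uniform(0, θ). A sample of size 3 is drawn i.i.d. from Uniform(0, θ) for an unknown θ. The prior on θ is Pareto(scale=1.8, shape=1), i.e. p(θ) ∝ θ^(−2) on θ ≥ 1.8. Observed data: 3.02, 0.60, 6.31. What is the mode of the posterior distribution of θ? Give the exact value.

θ̂_MAP = 6.31

The Uniform(0, θ) likelihood is θ^(−n) for θ ≥ max(xᵢ), zero otherwise. Here max(xᵢ) = 6.31.
Posterior ∝ θ^(−2) · θ^(−3) = θ^(−5) on θ ≥ max(1.8, 6.31) = 6.31.
This density is strictly decreasing in θ, so the posterior mode lies at the lower boundary of the support.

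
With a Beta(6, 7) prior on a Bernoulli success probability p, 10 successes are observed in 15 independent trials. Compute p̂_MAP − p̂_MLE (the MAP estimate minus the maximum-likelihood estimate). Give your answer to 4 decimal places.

Posterior is Beta(16, 12); MAP = (16−1)/(28−2) = 15/26 ≈ 0.57692.
MLE ignores the prior: p̂_MLE = k/n = 10/15 ≈ 0.66667.
Difference = 15/26 − 10/15 = -7/78 ≈ -0.0897.

MAP − MLE = -0.0897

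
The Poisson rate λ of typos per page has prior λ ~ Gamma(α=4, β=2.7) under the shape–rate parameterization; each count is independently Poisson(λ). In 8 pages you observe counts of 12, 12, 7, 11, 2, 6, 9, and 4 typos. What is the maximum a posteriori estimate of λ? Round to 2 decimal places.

λ̂_MAP = 6.17

Σxᵢ = 12+12+7+11+2+6+9+4 = 63, with n = 8.
Posterior ∝ λ^3e^(−2.7λ) · λ^63e^(−8λ) = λ^66e^(−10.7λ), i.e. Gamma(shape=67, rate=10.7).
The mode of a Gamma(a, b) with a ≥ 1 (shape–rate) is (a−1)/b = 66/10.7 ≈ 6.17.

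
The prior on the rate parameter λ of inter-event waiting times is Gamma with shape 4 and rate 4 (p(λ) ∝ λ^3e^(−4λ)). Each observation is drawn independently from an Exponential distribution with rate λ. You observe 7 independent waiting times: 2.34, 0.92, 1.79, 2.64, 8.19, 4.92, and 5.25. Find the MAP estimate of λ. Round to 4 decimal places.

λ̂_MAP = 0.3328

The Exponential(rate=λ) likelihood is ∝ λ^n e^(−λΣtᵢ). Here n = 7 and Σtᵢ = 2.34 + 0.92 + 1.79 + 2.64 + 8.19 + 4.92 + 5.25 = 26.05.
Posterior ∝ λ^3e^(−4λ) · λ^7e^(−26.05λ) = λ^10e^(−30.05λ), i.e. Gamma(11, 30.05).
Mode = (a−1)/b = 10/30.05 ≈ 0.3328.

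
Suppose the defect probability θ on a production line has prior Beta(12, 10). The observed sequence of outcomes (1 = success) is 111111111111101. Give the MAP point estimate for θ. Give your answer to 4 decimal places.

Prior: Beta(12, 10).
Data: 14 successes in 15 trials (from the sequence). The binomial likelihood contributes θ^14(1−θ)^1, so the posterior is Beta(12+14, 10+1) = Beta(26, 11).
For Beta(a, b) with a, b > 1 the mode is (a−1)/(a+b−2) = 25/35 ≈ 0.7143.

θ̂_MAP = 0.7143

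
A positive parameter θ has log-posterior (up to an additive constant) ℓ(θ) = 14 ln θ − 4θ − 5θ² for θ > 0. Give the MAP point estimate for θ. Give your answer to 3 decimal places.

ℓ'(θ) = 14/θ − 4 − 10θ. Setting this to zero and multiplying by θ: 10θ² + 4θ − 14 = 0.
θ = (−4 + √(4² + 4·10·14)) / (2·10) = (−4 + √576) / 20 = (−4 + 24)/20 = 1.
ℓ''(θ) = −14/θ² − 10 < 0, confirming a maximum.

θ̂_MAP = 1.000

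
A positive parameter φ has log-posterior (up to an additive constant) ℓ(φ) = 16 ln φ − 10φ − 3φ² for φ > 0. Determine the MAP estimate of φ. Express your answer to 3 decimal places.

ℓ'(φ) = 16/φ − 10 − 6φ. Setting this to zero and multiplying by φ: 6φ² + 10φ − 16 = 0.
φ = (−10 + √(10² + 4·6·16)) / (2·6) = (−10 + √484) / 12 = (−10 + 22)/12 = 1.
ℓ''(φ) = −16/φ² − 6 < 0, confirming a maximum.

φ̂_MAP = 1.000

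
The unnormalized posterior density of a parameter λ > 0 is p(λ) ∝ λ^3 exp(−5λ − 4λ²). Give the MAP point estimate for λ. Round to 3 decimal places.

ℓ'(λ) = 3/λ − 5 − 8λ. Setting this to zero and multiplying by λ: 8λ² + 5λ − 3 = 0.
λ = (−5 + √(5² + 4·8·3)) / (2·8) = (−5 + √121) / 16 = (−5 + 11)/16 = 3/8.
ℓ''(λ) = −3/λ² − 8 < 0, confirming a maximum.

λ̂_MAP = 0.375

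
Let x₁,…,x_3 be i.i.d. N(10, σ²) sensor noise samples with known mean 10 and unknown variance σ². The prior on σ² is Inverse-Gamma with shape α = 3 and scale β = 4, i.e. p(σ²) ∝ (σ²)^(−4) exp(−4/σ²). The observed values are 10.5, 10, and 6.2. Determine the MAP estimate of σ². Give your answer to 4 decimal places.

Sum of squared deviations about the known mean: SS = (10.5−10)² + (10−10)² + (6.2−10)² = 14.69.
The Normal likelihood contributes (σ²)^(−n/2) exp(−SS/(2σ²)), so the posterior is Inverse-Gamma(α + n/2, β + SS/2) = Inverse-Gamma(4.5, 11.345).
The mode of Inverse-Gamma(a, b) is b/(a+1) = 11.345/5.5 ≈ 2.0627.

σ̂²_MAP = 2.0627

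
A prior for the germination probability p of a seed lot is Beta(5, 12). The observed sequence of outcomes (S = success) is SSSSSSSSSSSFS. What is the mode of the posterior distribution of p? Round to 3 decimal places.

Prior: Beta(5, 12).
Data: 12 successes in 13 trials (from the sequence). The binomial likelihood contributes p^12(1−p)^1, so the posterior is Beta(5+12, 12+1) = Beta(17, 13).
For Beta(a, b) with a, b > 1 the mode is (a−1)/(a+b−2) = 16/28 ≈ 0.571.

p̂_MAP = 0.571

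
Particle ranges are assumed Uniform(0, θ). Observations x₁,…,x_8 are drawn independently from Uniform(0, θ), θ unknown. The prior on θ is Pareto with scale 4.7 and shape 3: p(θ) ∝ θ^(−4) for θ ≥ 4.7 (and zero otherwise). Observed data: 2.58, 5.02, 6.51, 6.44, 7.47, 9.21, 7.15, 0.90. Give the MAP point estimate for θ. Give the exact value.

θ̂_MAP = 9.21

The Uniform(0, θ) likelihood is θ^(−n) for θ ≥ max(xᵢ), zero otherwise. Here max(xᵢ) = 9.21.
Posterior ∝ θ^(−4) · θ^(−8) = θ^(−12) on θ ≥ max(4.7, 9.21) = 9.21.
This density is strictly decreasing in θ, so the posterior mode lies at the lower boundary of the support.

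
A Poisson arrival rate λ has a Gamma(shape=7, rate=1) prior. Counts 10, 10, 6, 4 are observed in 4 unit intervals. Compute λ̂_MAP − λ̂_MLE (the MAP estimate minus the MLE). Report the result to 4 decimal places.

MAP − MLE = -0.3000

Σxᵢ = 30. Posterior is Gamma(37, 5); MAP = (37−1)/5 = 36/5 ≈ 7.20000.
MLE = x̄ = 30/4 ≈ 7.50000.
Difference = 36/5 − 30/4 = -3/10 ≈ -0.3000.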